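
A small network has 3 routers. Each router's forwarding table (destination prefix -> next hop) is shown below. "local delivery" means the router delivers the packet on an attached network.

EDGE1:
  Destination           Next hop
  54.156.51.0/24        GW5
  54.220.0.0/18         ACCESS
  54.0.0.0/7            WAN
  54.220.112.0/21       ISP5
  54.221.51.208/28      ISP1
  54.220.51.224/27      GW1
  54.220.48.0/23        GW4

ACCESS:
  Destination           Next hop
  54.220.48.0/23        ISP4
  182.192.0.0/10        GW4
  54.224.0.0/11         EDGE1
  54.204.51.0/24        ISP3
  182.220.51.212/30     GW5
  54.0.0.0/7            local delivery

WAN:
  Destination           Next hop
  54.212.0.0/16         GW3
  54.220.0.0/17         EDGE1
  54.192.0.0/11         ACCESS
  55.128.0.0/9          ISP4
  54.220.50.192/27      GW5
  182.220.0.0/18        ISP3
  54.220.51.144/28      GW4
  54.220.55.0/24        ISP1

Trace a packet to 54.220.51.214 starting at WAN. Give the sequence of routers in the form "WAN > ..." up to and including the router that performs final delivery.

WAN > EDGE1 > ACCESS

At WAN: longest match for 54.220.51.214 is 54.220.0.0/17 -> EDGE1
At EDGE1: longest match for 54.220.51.214 is 54.220.0.0/18 -> ACCESS
At ACCESS: longest match for 54.220.51.214 is 54.0.0.0/7 -> local delivery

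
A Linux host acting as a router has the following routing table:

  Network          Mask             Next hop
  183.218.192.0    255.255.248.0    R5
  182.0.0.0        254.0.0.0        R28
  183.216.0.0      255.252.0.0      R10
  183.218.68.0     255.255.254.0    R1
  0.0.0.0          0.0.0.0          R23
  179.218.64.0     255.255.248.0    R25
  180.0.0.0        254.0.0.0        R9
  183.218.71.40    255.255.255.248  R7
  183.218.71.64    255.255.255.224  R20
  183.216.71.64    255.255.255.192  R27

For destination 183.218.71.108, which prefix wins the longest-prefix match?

Entries matching 183.218.71.108:
  0.0.0.0/0 (default, matches everything)
  182.0.0.0/7 (182.0.0.0 - 183.255.255.255)
  183.216.0.0/14 (183.216.0.0 - 183.219.255.255)
Most specific is 183.216.0.0/14.

183.216.0.0/14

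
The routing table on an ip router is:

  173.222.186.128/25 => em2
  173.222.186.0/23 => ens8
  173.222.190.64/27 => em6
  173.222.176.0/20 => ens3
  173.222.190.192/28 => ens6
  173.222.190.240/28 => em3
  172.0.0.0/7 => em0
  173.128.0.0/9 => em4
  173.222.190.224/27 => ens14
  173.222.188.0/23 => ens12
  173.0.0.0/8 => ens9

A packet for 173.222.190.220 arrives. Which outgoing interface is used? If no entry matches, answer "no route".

ens3

Routes whose prefix contains 173.222.190.220:
  172.0.0.0/7 (172.0.0.0 - 173.255.255.255) -> em0
  173.0.0.0/8 (173.0.0.0 - 173.255.255.255) -> ens9
  173.128.0.0/9 (173.128.0.0 - 173.255.255.255) -> em4
  173.222.176.0/20 (173.222.176.0 - 173.222.191.255) -> ens3
More-specific entries that do NOT match:
  173.222.190.192/28 (173.222.190.192 - 173.222.190.207) does not contain 173.222.190.220
  173.222.190.240/28 (173.222.190.240 - 173.222.190.255) does not contain 173.222.190.220
  173.222.190.64/27 (173.222.190.64 - 173.222.190.95) does not contain 173.222.190.220
  173.222.190.224/27 (173.222.190.224 - 173.222.190.255) does not contain 173.222.190.220
  173.222.186.128/25 (173.222.186.128 - 173.222.186.255) does not contain 173.222.190.220
  173.222.186.0/23 (173.222.186.0 - 173.222.187.255) does not contain 173.222.190.220
  173.222.188.0/23 (173.222.188.0 - 173.222.189.255) does not contain 173.222.190.220
Longest matching prefix is /20 -> interface ens3.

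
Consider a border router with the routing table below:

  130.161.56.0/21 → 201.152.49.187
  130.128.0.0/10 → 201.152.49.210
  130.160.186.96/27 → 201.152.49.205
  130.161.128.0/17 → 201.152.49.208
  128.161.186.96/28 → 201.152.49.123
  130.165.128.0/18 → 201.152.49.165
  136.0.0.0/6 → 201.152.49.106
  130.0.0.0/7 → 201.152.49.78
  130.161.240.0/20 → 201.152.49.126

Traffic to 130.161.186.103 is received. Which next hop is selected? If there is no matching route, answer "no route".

Routes whose prefix contains 130.161.186.103:
  130.0.0.0/7 (130.0.0.0 - 131.255.255.255) -> 201.152.49.78
  130.128.0.0/10 (130.128.0.0 - 130.191.255.255) -> 201.152.49.210
  130.161.128.0/17 (130.161.128.0 - 130.161.255.255) -> 201.152.49.208
More-specific entries that do NOT match:
  128.161.186.96/28 (128.161.186.96 - 128.161.186.111) does not contain 130.161.186.103
  130.160.186.96/27 (130.160.186.96 - 130.160.186.127) does not contain 130.161.186.103
  130.161.56.0/21 (130.161.56.0 - 130.161.63.255) does not contain 130.161.186.103
  130.161.240.0/20 (130.161.240.0 - 130.161.255.255) does not contain 130.161.186.103
  130.165.128.0/18 (130.165.128.0 - 130.165.191.255) does not contain 130.161.186.103
Longest matching prefix is /17 -> next hop 201.152.49.208.

201.152.49.208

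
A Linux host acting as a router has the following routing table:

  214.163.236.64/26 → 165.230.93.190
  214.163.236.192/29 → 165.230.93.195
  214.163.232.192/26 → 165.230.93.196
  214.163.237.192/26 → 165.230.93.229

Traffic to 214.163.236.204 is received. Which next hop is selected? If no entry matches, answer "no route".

No entry's prefix contains 214.163.236.204; there is no default route.

no route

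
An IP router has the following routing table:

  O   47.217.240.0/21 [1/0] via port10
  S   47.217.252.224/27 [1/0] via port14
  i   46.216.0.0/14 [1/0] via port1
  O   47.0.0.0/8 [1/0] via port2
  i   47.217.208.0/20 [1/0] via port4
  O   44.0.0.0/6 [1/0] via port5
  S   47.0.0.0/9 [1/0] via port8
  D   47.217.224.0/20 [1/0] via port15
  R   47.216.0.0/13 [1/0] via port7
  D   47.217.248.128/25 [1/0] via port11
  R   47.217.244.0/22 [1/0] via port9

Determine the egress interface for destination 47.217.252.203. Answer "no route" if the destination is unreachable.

Routes whose prefix contains 47.217.252.203:
  44.0.0.0/6 (44.0.0.0 - 47.255.255.255) -> port5
  47.0.0.0/8 (47.0.0.0 - 47.255.255.255) -> port2
  47.216.0.0/13 (47.216.0.0 - 47.223.255.255) -> port7
More-specific entries that do NOT match:
  47.217.252.224/27 (47.217.252.224 - 47.217.252.255) does not contain 47.217.252.203
  47.217.248.128/25 (47.217.248.128 - 47.217.248.255) does not contain 47.217.252.203
  47.217.244.0/22 (47.217.244.0 - 47.217.247.255) does not contain 47.217.252.203
  47.217.240.0/21 (47.217.240.0 - 47.217.247.255) does not contain 47.217.252.203
  47.217.208.0/20 (47.217.208.0 - 47.217.223.255) does not contain 47.217.252.203
  47.217.224.0/20 (47.217.224.0 - 47.217.239.255) does not contain 47.217.252.203
  46.216.0.0/14 (46.216.0.0 - 46.219.255.255) does not contain 47.217.252.203
Longest matching prefix is /13 -> interface port7.

port7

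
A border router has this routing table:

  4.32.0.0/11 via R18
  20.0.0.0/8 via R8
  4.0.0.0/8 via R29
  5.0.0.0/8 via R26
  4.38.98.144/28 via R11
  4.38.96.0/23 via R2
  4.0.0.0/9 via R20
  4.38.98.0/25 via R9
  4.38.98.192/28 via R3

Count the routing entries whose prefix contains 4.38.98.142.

Prefixes containing 4.38.98.142:
  4.0.0.0/8 (4.0.0.0 - 4.255.255.255)
  4.0.0.0/9 (4.0.0.0 - 4.127.255.255)
  4.32.0.0/11 (4.32.0.0 - 4.63.255.255)
Total matching entries: 3.

3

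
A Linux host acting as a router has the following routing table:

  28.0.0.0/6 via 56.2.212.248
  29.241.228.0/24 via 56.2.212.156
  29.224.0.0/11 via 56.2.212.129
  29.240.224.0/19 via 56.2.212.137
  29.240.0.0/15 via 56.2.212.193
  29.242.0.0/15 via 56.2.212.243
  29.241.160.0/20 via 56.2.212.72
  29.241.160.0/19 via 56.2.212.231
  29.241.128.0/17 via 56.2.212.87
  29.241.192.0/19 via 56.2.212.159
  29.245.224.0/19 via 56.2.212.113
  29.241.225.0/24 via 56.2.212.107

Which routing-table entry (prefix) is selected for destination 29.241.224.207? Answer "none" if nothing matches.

Entries matching 29.241.224.207:
  28.0.0.0/6 (28.0.0.0 - 31.255.255.255)
  29.224.0.0/11 (29.224.0.0 - 29.255.255.255)
  29.240.0.0/15 (29.240.0.0 - 29.241.255.255)
  29.241.128.0/17 (29.241.128.0 - 29.241.255.255)
Most specific is 29.241.128.0/17.

29.241.128.0/17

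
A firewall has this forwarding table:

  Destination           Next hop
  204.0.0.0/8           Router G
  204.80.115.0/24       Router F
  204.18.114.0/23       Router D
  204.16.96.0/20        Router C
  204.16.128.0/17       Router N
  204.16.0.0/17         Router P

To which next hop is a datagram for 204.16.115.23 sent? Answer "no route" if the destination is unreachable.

Routes whose prefix contains 204.16.115.23:
  204.0.0.0/8 (204.0.0.0 - 204.255.255.255) -> Router G
  204.16.0.0/17 (204.16.0.0 - 204.16.127.255) -> Router P
More-specific entries that do NOT match:
  204.80.115.0/24 (204.80.115.0 - 204.80.115.255) does not contain 204.16.115.23
  204.18.114.0/23 (204.18.114.0 - 204.18.115.255) does not contain 204.16.115.23
  204.16.96.0/20 (204.16.96.0 - 204.16.111.255) does not contain 204.16.115.23
Longest matching prefix is /17 -> next hop Router P.

Router P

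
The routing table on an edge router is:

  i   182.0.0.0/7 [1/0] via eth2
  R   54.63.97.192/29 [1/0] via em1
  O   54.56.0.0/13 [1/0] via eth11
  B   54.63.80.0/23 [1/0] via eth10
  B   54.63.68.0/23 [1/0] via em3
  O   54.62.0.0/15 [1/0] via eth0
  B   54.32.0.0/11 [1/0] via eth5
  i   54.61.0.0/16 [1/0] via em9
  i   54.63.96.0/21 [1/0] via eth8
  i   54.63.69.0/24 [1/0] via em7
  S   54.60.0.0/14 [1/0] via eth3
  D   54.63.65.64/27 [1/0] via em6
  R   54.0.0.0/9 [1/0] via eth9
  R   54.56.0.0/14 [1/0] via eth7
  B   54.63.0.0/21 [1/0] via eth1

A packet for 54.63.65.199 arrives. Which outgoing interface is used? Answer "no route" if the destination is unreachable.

eth0

Routes whose prefix contains 54.63.65.199:
  54.0.0.0/9 (54.0.0.0 - 54.127.255.255) -> eth9
  54.32.0.0/11 (54.32.0.0 - 54.63.255.255) -> eth5
  54.56.0.0/13 (54.56.0.0 - 54.63.255.255) -> eth11
  54.60.0.0/14 (54.60.0.0 - 54.63.255.255) -> eth3
  54.62.0.0/15 (54.62.0.0 - 54.63.255.255) -> eth0
More-specific entries that do NOT match:
  54.63.97.192/29 (54.63.97.192 - 54.63.97.199) does not contain 54.63.65.199
  54.63.65.64/27 (54.63.65.64 - 54.63.65.95) does not contain 54.63.65.199
  54.63.69.0/24 (54.63.69.0 - 54.63.69.255) does not contain 54.63.65.199
  54.63.80.0/23 (54.63.80.0 - 54.63.81.255) does not contain 54.63.65.199
  54.63.68.0/23 (54.63.68.0 - 54.63.69.255) does not contain 54.63.65.199
  54.63.96.0/21 (54.63.96.0 - 54.63.103.255) does not contain 54.63.65.199
  54.63.0.0/21 (54.63.0.0 - 54.63.7.255) does not contain 54.63.65.199
  54.61.0.0/16 (54.61.0.0 - 54.61.255.255) does not contain 54.63.65.199
Longest matching prefix is /15 -> interface eth0.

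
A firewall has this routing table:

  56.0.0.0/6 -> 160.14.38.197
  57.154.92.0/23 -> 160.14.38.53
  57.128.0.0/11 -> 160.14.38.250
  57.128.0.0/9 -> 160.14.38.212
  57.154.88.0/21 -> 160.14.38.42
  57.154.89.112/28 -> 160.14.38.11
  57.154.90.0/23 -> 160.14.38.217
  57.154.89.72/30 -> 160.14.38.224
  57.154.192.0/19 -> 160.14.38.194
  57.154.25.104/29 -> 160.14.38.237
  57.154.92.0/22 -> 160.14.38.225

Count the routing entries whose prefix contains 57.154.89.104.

4

Prefixes containing 57.154.89.104:
  56.0.0.0/6 (56.0.0.0 - 59.255.255.255)
  57.128.0.0/9 (57.128.0.0 - 57.255.255.255)
  57.128.0.0/11 (57.128.0.0 - 57.159.255.255)
  57.154.88.0/21 (57.154.88.0 - 57.154.95.255)
Total matching entries: 4.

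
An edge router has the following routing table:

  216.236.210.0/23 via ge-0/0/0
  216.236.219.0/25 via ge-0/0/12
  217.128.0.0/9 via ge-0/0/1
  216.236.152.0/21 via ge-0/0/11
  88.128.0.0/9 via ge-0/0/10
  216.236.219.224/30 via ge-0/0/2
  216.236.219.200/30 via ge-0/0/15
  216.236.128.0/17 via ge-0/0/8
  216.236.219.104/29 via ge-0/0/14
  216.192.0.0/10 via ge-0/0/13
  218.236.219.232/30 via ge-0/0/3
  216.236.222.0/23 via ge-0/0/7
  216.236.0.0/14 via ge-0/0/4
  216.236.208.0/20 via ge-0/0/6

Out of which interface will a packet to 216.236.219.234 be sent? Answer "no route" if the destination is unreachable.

ge-0/0/6

Routes whose prefix contains 216.236.219.234:
  216.192.0.0/10 (216.192.0.0 - 216.255.255.255) -> ge-0/0/13
  216.236.0.0/14 (216.236.0.0 - 216.239.255.255) -> ge-0/0/4
  216.236.128.0/17 (216.236.128.0 - 216.236.255.255) -> ge-0/0/8
  216.236.208.0/20 (216.236.208.0 - 216.236.223.255) -> ge-0/0/6
More-specific entries that do NOT match:
  216.236.219.224/30 (216.236.219.224 - 216.236.219.227) does not contain 216.236.219.234
  216.236.219.200/30 (216.236.219.200 - 216.236.219.203) does not contain 216.236.219.234
  218.236.219.232/30 (218.236.219.232 - 218.236.219.235) does not contain 216.236.219.234
  216.236.219.104/29 (216.236.219.104 - 216.236.219.111) does not contain 216.236.219.234
  216.236.219.0/25 (216.236.219.0 - 216.236.219.127) does not contain 216.236.219.234
  216.236.210.0/23 (216.236.210.0 - 216.236.211.255) does not contain 216.236.219.234
  216.236.222.0/23 (216.236.222.0 - 216.236.223.255) does not contain 216.236.219.234
  216.236.152.0/21 (216.236.152.0 - 216.236.159.255) does not contain 216.236.219.234
Longest matching prefix is /20 -> interface ge-0/0/6.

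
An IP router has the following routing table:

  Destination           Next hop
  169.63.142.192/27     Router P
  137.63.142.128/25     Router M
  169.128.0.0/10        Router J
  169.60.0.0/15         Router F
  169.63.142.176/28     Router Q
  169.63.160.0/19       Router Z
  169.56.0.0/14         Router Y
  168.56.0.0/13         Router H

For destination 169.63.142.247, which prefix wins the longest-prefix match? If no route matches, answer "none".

169.63.142.247 is outside every listed prefix and there is no default route.

none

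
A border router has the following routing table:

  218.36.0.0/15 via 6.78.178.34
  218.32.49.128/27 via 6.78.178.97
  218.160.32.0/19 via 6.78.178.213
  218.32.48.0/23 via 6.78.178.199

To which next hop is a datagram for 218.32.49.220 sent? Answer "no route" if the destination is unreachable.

Routes whose prefix contains 218.32.49.220:
  218.32.48.0/23 (218.32.48.0 - 218.32.49.255) -> 6.78.178.199
More-specific entries that do NOT match:
  218.32.49.128/27 (218.32.49.128 - 218.32.49.159) does not contain 218.32.49.220
Longest matching prefix is /23 -> next hop 6.78.178.199.

6.78.178.199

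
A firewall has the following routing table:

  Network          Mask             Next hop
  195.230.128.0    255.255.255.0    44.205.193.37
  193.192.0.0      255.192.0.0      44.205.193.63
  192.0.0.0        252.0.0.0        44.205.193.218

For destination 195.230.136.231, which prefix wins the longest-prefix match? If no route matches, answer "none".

192.0.0.0/6

Entries matching 195.230.136.231:
  192.0.0.0/6 (192.0.0.0 - 195.255.255.255)
Most specific is 192.0.0.0/6.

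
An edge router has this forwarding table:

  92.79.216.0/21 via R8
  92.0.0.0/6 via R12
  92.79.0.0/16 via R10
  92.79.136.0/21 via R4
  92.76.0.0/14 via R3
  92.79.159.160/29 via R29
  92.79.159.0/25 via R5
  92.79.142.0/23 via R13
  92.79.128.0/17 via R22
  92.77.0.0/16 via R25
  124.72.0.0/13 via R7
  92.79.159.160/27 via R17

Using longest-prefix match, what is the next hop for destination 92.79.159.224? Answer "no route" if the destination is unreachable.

R22

Routes whose prefix contains 92.79.159.224:
  92.0.0.0/6 (92.0.0.0 - 95.255.255.255) -> R12
  92.76.0.0/14 (92.76.0.0 - 92.79.255.255) -> R3
  92.79.0.0/16 (92.79.0.0 - 92.79.255.255) -> R10
  92.79.128.0/17 (92.79.128.0 - 92.79.255.255) -> R22
More-specific entries that do NOT match:
  92.79.159.160/29 (92.79.159.160 - 92.79.159.167) does not contain 92.79.159.224
  92.79.159.160/27 (92.79.159.160 - 92.79.159.191) does not contain 92.79.159.224
  92.79.159.0/25 (92.79.159.0 - 92.79.159.127) does not contain 92.79.159.224
  92.79.142.0/23 (92.79.142.0 - 92.79.143.255) does not contain 92.79.159.224
  92.79.216.0/21 (92.79.216.0 - 92.79.223.255) does not contain 92.79.159.224
  92.79.136.0/21 (92.79.136.0 - 92.79.143.255) does not contain 92.79.159.224
Longest matching prefix is /17 -> next hop R22.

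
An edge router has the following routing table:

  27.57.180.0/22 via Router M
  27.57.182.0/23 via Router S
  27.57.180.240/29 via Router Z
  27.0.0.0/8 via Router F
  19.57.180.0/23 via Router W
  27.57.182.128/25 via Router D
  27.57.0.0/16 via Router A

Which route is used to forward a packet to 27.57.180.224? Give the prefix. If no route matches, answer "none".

27.57.180.0/22

Entries matching 27.57.180.224:
  27.0.0.0/8 (27.0.0.0 - 27.255.255.255)
  27.57.0.0/16 (27.57.0.0 - 27.57.255.255)
  27.57.180.0/22 (27.57.180.0 - 27.57.183.255)
Most specific is 27.57.180.0/22.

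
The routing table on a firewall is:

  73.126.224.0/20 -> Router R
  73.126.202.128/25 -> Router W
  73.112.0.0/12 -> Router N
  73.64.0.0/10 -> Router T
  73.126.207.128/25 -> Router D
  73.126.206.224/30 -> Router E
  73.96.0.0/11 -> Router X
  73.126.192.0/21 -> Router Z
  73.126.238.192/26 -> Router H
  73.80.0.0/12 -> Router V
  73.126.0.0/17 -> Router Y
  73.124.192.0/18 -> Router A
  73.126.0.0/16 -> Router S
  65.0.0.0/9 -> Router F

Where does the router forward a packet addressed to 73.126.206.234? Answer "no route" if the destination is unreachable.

Routes whose prefix contains 73.126.206.234:
  73.64.0.0/10 (73.64.0.0 - 73.127.255.255) -> Router T
  73.96.0.0/11 (73.96.0.0 - 73.127.255.255) -> Router X
  73.112.0.0/12 (73.112.0.0 - 73.127.255.255) -> Router N
  73.126.0.0/16 (73.126.0.0 - 73.126.255.255) -> Router S
More-specific entries that do NOT match:
  73.126.206.224/30 (73.126.206.224 - 73.126.206.227) does not contain 73.126.206.234
  73.126.238.192/26 (73.126.238.192 - 73.126.238.255) does not contain 73.126.206.234
  73.126.202.128/25 (73.126.202.128 - 73.126.202.255) does not contain 73.126.206.234
  73.126.207.128/25 (73.126.207.128 - 73.126.207.255) does not contain 73.126.206.234
  73.126.192.0/21 (73.126.192.0 - 73.126.199.255) does not contain 73.126.206.234
  73.126.224.0/20 (73.126.224.0 - 73.126.239.255) does not contain 73.126.206.234
  73.124.192.0/18 (73.124.192.0 - 73.124.255.255) does not contain 73.126.206.234
  73.126.0.0/17 (73.126.0.0 - 73.126.127.255) does not contain 73.126.206.234
Longest matching prefix is /16 -> next hop Router S.

Router S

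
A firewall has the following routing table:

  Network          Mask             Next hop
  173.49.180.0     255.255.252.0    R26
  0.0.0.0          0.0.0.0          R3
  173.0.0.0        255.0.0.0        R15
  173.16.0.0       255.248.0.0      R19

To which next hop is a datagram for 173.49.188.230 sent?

R15

Routes whose prefix contains 173.49.188.230:
  0.0.0.0/0 (default, matches everything) -> R3
  173.0.0.0/8 (173.0.0.0 - 173.255.255.255) -> R15
More-specific entries that do NOT match:
  173.49.180.0/22 (173.49.180.0 - 173.49.183.255) does not contain 173.49.188.230
  173.16.0.0/13 (173.16.0.0 - 173.23.255.255) does not contain 173.49.188.230
Longest matching prefix is /8 -> next hop R15.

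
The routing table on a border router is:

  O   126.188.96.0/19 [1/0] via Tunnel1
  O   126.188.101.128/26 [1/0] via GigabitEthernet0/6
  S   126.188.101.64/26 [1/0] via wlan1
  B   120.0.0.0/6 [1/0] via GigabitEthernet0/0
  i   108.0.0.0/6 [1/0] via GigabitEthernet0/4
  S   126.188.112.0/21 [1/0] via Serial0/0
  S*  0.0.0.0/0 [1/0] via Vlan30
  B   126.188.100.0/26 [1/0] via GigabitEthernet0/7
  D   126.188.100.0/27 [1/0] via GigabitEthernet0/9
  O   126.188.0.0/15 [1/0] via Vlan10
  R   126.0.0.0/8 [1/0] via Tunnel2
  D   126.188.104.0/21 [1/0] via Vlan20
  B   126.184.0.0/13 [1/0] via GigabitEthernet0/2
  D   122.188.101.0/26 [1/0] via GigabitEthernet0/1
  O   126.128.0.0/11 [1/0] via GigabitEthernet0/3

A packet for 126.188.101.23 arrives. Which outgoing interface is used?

Routes whose prefix contains 126.188.101.23:
  0.0.0.0/0 (default, matches everything) -> Vlan30
  126.0.0.0/8 (126.0.0.0 - 126.255.255.255) -> Tunnel2
  126.184.0.0/13 (126.184.0.0 - 126.191.255.255) -> GigabitEthernet0/2
  126.188.0.0/15 (126.188.0.0 - 126.189.255.255) -> Vlan10
  126.188.96.0/19 (126.188.96.0 - 126.188.127.255) -> Tunnel1
More-specific entries that do NOT match:
  126.188.100.0/27 (126.188.100.0 - 126.188.100.31) does not contain 126.188.101.23
  126.188.101.128/26 (126.188.101.128 - 126.188.101.191) does not contain 126.188.101.23
  126.188.101.64/26 (126.188.101.64 - 126.188.101.127) does not contain 126.188.101.23
  126.188.100.0/26 (126.188.100.0 - 126.188.100.63) does not contain 126.188.101.23
  122.188.101.0/26 (122.188.101.0 - 122.188.101.63) does not contain 126.188.101.23
  126.188.112.0/21 (126.188.112.0 - 126.188.119.255) does not contain 126.188.101.23
  126.188.104.0/21 (126.188.104.0 - 126.188.111.255) does not contain 126.188.101.23
Longest matching prefix is /19 -> interface Tunnel1.

Tunnel1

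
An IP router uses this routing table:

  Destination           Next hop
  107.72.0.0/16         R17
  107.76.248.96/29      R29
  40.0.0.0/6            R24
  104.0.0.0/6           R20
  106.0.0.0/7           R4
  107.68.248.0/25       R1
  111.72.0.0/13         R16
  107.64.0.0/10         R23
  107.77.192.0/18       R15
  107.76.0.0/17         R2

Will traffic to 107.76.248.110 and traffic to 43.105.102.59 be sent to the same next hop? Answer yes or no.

no

107.76.248.110: longest match 107.64.0.0/10 -> R23
43.105.102.59: longest match 40.0.0.0/6 -> R24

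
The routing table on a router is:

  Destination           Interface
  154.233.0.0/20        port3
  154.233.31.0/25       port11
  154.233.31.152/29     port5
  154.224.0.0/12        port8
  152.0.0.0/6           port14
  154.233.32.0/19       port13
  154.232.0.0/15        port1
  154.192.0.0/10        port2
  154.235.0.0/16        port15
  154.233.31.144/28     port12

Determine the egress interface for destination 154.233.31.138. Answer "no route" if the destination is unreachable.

Routes whose prefix contains 154.233.31.138:
  152.0.0.0/6 (152.0.0.0 - 155.255.255.255) -> port14
  154.192.0.0/10 (154.192.0.0 - 154.255.255.255) -> port2
  154.224.0.0/12 (154.224.0.0 - 154.239.255.255) -> port8
  154.232.0.0/15 (154.232.0.0 - 154.233.255.255) -> port1
More-specific entries that do NOT match:
  154.233.31.152/29 (154.233.31.152 - 154.233.31.159) does not contain 154.233.31.138
  154.233.31.144/28 (154.233.31.144 - 154.233.31.159) does not contain 154.233.31.138
  154.233.31.0/25 (154.233.31.0 - 154.233.31.127) does not contain 154.233.31.138
  154.233.0.0/20 (154.233.0.0 - 154.233.15.255) does not contain 154.233.31.138
  154.233.32.0/19 (154.233.32.0 - 154.233.63.255) does not contain 154.233.31.138
  154.235.0.0/16 (154.235.0.0 - 154.235.255.255) does not contain 154.233.31.138
Longest matching prefix is /15 -> interface port1.

port1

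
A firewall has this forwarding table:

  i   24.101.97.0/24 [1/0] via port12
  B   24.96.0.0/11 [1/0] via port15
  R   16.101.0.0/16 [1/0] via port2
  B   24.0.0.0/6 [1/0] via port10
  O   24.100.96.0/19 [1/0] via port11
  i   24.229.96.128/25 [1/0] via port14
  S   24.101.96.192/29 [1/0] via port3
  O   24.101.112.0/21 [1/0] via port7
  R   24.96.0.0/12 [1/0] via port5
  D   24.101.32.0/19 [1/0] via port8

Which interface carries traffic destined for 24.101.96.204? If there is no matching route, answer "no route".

port5

Routes whose prefix contains 24.101.96.204:
  24.0.0.0/6 (24.0.0.0 - 27.255.255.255) -> port10
  24.96.0.0/11 (24.96.0.0 - 24.127.255.255) -> port15
  24.96.0.0/12 (24.96.0.0 - 24.111.255.255) -> port5
More-specific entries that do NOT match:
  24.101.96.192/29 (24.101.96.192 - 24.101.96.199) does not contain 24.101.96.204
  24.229.96.128/25 (24.229.96.128 - 24.229.96.255) does not contain 24.101.96.204
  24.101.97.0/24 (24.101.97.0 - 24.101.97.255) does not contain 24.101.96.204
  24.101.112.0/21 (24.101.112.0 - 24.101.119.255) does not contain 24.101.96.204
  24.100.96.0/19 (24.100.96.0 - 24.100.127.255) does not contain 24.101.96.204
  24.101.32.0/19 (24.101.32.0 - 24.101.63.255) does not contain 24.101.96.204
  16.101.0.0/16 (16.101.0.0 - 16.101.255.255) does not contain 24.101.96.204
Longest matching prefix is /12 -> interface port5.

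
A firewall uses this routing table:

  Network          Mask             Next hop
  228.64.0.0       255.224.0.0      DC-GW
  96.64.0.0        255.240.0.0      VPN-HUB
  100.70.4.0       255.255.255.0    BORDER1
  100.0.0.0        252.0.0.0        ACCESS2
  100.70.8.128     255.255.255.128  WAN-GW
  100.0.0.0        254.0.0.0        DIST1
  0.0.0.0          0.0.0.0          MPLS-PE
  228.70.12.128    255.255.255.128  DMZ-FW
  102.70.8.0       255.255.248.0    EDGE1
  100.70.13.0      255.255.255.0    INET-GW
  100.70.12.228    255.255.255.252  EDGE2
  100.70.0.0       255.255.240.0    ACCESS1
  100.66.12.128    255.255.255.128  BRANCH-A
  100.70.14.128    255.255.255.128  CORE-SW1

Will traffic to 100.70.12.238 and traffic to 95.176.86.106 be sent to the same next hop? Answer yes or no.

no

100.70.12.238: longest match 100.70.0.0/20 -> ACCESS1
95.176.86.106: longest match 0.0.0.0/0 -> MPLS-PE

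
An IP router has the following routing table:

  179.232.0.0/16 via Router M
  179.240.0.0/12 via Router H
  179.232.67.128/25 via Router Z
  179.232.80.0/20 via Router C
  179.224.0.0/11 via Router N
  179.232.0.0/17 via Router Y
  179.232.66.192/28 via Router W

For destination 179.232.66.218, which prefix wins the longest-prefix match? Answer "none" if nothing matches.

179.232.0.0/17

Entries matching 179.232.66.218:
  179.224.0.0/11 (179.224.0.0 - 179.255.255.255)
  179.232.0.0/16 (179.232.0.0 - 179.232.255.255)
  179.232.0.0/17 (179.232.0.0 - 179.232.127.255)
Most specific is 179.232.0.0/17.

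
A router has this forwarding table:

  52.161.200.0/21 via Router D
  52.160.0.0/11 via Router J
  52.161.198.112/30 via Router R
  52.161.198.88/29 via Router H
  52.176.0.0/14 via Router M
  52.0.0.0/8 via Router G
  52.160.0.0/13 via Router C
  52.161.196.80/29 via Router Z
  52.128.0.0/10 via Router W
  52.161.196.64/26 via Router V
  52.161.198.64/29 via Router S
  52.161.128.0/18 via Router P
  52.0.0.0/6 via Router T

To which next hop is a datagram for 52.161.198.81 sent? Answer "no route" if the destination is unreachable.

Router C

Routes whose prefix contains 52.161.198.81:
  52.0.0.0/6 (52.0.0.0 - 55.255.255.255) -> Router T
  52.0.0.0/8 (52.0.0.0 - 52.255.255.255) -> Router G
  52.128.0.0/10 (52.128.0.0 - 52.191.255.255) -> Router W
  52.160.0.0/11 (52.160.0.0 - 52.191.255.255) -> Router J
  52.160.0.0/13 (52.160.0.0 - 52.167.255.255) -> Router C
More-specific entries that do NOT match:
  52.161.198.112/30 (52.161.198.112 - 52.161.198.115) does not contain 52.161.198.81
  52.161.198.88/29 (52.161.198.88 - 52.161.198.95) does not contain 52.161.198.81
  52.161.196.80/29 (52.161.196.80 - 52.161.196.87) does not contain 52.161.198.81
  52.161.198.64/29 (52.161.198.64 - 52.161.198.71) does not contain 52.161.198.81
  52.161.196.64/26 (52.161.196.64 - 52.161.196.127) does not contain 52.161.198.81
  52.161.200.0/21 (52.161.200.0 - 52.161.207.255) does not contain 52.161.198.81
  52.161.128.0/18 (52.161.128.0 - 52.161.191.255) does not contain 52.161.198.81
  52.176.0.0/14 (52.176.0.0 - 52.179.255.255) does not contain 52.161.198.81
Longest matching prefix is /13 -> next hop Router C.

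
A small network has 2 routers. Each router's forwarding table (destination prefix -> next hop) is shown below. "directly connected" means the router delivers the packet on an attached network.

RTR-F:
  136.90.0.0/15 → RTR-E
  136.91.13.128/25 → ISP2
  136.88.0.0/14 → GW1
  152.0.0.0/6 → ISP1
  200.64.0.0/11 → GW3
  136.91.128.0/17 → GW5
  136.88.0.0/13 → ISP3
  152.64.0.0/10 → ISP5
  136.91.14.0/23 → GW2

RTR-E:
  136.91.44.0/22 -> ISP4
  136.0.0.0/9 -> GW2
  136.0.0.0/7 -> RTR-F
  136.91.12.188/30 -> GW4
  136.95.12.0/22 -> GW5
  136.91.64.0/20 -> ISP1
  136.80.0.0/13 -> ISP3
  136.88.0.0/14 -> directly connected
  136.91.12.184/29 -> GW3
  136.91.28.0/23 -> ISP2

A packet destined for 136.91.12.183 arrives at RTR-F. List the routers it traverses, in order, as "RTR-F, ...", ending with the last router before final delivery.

RTR-F, RTR-E

At RTR-F: longest match for 136.91.12.183 is 136.90.0.0/15 -> RTR-E
At RTR-E: longest match for 136.91.12.183 is 136.88.0.0/14 -> directly connected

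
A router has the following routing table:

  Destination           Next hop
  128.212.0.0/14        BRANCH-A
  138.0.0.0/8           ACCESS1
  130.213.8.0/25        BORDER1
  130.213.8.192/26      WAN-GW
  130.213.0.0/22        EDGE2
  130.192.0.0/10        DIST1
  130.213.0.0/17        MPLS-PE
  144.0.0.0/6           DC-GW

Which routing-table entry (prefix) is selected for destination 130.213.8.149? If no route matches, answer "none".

Entries matching 130.213.8.149:
  130.192.0.0/10 (130.192.0.0 - 130.255.255.255)
  130.213.0.0/17 (130.213.0.0 - 130.213.127.255)
Most specific is 130.213.0.0/17.

130.213.0.0/17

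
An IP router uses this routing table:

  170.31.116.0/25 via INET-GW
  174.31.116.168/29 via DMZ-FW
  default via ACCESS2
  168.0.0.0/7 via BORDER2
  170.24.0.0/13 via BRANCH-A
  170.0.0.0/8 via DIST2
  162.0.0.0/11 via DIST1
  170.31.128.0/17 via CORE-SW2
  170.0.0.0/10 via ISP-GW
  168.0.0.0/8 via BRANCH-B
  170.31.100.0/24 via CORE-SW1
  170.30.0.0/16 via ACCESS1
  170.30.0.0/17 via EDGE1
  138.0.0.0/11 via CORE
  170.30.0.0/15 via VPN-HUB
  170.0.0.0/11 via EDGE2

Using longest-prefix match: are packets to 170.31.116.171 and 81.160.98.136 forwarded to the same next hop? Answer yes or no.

no

170.31.116.171: longest match 170.30.0.0/15 -> VPN-HUB
81.160.98.136: longest match 0.0.0.0/0 -> ACCESS2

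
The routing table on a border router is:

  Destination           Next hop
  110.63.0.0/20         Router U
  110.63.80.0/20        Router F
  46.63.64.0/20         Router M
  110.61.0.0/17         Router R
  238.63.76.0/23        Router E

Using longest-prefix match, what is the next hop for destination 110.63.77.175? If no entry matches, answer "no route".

no route

No entry's prefix contains 110.63.77.175; there is no default route.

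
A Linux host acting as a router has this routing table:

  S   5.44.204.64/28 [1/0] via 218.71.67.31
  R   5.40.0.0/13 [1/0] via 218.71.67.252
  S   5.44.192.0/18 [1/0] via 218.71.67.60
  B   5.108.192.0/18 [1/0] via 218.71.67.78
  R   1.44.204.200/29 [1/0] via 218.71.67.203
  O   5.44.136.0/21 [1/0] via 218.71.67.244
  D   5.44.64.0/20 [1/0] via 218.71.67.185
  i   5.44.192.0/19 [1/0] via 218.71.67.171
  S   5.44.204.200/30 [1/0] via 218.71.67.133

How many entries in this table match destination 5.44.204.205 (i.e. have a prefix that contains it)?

3

Prefixes containing 5.44.204.205:
  5.40.0.0/13 (5.40.0.0 - 5.47.255.255)
  5.44.192.0/18 (5.44.192.0 - 5.44.255.255)
  5.44.192.0/19 (5.44.192.0 - 5.44.223.255)
Total matching entries: 3.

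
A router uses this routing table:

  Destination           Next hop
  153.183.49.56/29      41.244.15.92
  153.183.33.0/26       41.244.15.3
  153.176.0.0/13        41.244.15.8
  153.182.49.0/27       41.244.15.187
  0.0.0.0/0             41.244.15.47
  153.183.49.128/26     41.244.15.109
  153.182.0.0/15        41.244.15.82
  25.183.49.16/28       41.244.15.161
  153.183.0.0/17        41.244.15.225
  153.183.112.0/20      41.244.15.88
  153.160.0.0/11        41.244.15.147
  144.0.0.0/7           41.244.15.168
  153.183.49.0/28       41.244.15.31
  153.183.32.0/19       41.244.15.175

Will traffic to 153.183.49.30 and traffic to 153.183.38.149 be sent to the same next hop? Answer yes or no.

yes

153.183.49.30: longest match 153.183.32.0/19 -> 41.244.15.175
153.183.38.149: longest match 153.183.32.0/19 -> 41.244.15.175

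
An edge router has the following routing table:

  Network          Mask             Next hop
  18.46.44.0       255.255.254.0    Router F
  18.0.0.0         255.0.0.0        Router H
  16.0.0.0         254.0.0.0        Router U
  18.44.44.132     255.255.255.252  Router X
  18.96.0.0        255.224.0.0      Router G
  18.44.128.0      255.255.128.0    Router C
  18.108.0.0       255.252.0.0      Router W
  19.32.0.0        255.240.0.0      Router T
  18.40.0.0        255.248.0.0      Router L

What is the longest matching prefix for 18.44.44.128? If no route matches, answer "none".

18.40.0.0/13

Entries matching 18.44.44.128:
  18.0.0.0/8 (18.0.0.0 - 18.255.255.255)
  18.40.0.0/13 (18.40.0.0 - 18.47.255.255)
Most specific is 18.40.0.0/13.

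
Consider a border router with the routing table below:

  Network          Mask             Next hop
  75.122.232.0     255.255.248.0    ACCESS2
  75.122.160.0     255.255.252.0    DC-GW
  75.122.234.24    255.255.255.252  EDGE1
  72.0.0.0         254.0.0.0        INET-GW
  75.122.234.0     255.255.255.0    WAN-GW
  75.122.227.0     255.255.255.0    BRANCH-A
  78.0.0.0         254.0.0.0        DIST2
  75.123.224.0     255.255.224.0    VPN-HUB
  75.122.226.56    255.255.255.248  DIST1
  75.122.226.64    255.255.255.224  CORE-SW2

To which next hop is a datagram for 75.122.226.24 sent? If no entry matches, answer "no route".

no route

No entry's prefix contains 75.122.226.24; there is no default route.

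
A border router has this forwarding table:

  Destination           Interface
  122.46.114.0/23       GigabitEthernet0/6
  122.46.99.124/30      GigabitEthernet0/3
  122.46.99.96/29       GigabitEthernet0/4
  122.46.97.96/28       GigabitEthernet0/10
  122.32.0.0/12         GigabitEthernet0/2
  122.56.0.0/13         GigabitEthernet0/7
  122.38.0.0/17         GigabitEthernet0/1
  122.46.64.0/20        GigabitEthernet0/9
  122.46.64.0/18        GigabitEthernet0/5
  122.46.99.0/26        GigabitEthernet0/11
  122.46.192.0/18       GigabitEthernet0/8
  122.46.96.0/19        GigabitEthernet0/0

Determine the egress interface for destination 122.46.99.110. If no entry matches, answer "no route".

GigabitEthernet0/0

Routes whose prefix contains 122.46.99.110:
  122.32.0.0/12 (122.32.0.0 - 122.47.255.255) -> GigabitEthernet0/2
  122.46.64.0/18 (122.46.64.0 - 122.46.127.255) -> GigabitEthernet0/5
  122.46.96.0/19 (122.46.96.0 - 122.46.127.255) -> GigabitEthernet0/0
More-specific entries that do NOT match:
  122.46.99.124/30 (122.46.99.124 - 122.46.99.127) does not contain 122.46.99.110
  122.46.99.96/29 (122.46.99.96 - 122.46.99.103) does not contain 122.46.99.110
  122.46.97.96/28 (122.46.97.96 - 122.46.97.111) does not contain 122.46.99.110
  122.46.99.0/26 (122.46.99.0 - 122.46.99.63) does not contain 122.46.99.110
  122.46.114.0/23 (122.46.114.0 - 122.46.115.255) does not contain 122.46.99.110
  122.46.64.0/20 (122.46.64.0 - 122.46.79.255) does not contain 122.46.99.110
Longest matching prefix is /19 -> interface GigabitEthernet0/0.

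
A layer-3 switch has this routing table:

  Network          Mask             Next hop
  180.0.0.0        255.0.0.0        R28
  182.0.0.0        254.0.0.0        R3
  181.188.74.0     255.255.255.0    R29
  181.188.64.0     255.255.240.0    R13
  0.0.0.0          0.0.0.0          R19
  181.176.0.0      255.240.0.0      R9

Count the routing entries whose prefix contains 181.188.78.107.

3

Prefixes containing 181.188.78.107:
  0.0.0.0/0 (default, matches everything)
  181.176.0.0/12 (181.176.0.0 - 181.191.255.255)
  181.188.64.0/20 (181.188.64.0 - 181.188.79.255)
Total matching entries: 3.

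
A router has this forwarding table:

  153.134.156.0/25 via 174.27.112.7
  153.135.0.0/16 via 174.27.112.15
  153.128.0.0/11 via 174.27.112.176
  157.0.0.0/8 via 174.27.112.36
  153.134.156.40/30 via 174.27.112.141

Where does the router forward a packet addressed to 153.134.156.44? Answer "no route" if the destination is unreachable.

Routes whose prefix contains 153.134.156.44:
  153.128.0.0/11 (153.128.0.0 - 153.159.255.255) -> 174.27.112.176
  153.134.156.0/25 (153.134.156.0 - 153.134.156.127) -> 174.27.112.7
More-specific entries that do NOT match:
  153.134.156.40/30 (153.134.156.40 - 153.134.156.43) does not contain 153.134.156.44
Longest matching prefix is /25 -> next hop 174.27.112.7.

174.27.112.7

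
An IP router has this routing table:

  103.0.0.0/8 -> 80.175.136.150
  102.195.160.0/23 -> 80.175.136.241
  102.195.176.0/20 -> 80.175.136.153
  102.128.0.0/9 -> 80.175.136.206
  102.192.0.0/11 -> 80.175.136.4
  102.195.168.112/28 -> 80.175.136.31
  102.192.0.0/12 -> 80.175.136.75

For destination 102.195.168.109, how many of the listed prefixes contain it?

3

Prefixes containing 102.195.168.109:
  102.128.0.0/9 (102.128.0.0 - 102.255.255.255)
  102.192.0.0/11 (102.192.0.0 - 102.223.255.255)
  102.192.0.0/12 (102.192.0.0 - 102.207.255.255)
Total matching entries: 3.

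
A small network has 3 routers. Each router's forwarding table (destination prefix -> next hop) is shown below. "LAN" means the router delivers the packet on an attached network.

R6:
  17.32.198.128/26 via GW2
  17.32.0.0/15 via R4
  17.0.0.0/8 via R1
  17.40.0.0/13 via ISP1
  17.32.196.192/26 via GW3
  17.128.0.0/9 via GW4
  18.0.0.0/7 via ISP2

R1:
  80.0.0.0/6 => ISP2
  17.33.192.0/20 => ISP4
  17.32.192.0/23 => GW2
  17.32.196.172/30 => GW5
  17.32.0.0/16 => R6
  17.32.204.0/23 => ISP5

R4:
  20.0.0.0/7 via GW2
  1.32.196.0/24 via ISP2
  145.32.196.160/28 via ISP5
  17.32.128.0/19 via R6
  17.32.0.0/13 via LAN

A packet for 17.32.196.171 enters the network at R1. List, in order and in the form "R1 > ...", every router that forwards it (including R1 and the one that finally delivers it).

At R1: longest match for 17.32.196.171 is 17.32.0.0/16 -> R6
At R6: longest match for 17.32.196.171 is 17.32.0.0/15 -> R4
At R4: longest match for 17.32.196.171 is 17.32.0.0/13 -> LAN

R1 > R6 > R4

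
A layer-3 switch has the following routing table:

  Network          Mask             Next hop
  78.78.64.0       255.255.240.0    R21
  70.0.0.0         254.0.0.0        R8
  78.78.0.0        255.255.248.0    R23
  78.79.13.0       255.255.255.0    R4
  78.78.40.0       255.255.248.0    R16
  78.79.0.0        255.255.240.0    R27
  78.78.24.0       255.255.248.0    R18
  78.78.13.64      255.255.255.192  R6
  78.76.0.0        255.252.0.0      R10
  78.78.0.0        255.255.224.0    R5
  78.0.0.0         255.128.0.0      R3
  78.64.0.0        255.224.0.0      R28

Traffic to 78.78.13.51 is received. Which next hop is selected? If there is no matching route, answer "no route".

R5

Routes whose prefix contains 78.78.13.51:
  78.0.0.0/9 (78.0.0.0 - 78.127.255.255) -> R3
  78.64.0.0/11 (78.64.0.0 - 78.95.255.255) -> R28
  78.76.0.0/14 (78.76.0.0 - 78.79.255.255) -> R10
  78.78.0.0/19 (78.78.0.0 - 78.78.31.255) -> R5
More-specific entries that do NOT match:
  78.78.13.64/26 (78.78.13.64 - 78.78.13.127) does not contain 78.78.13.51
  78.79.13.0/24 (78.79.13.0 - 78.79.13.255) does not contain 78.78.13.51
  78.78.0.0/21 (78.78.0.0 - 78.78.7.255) does not contain 78.78.13.51
  78.78.40.0/21 (78.78.40.0 - 78.78.47.255) does not contain 78.78.13.51
  78.78.24.0/21 (78.78.24.0 - 78.78.31.255) does not contain 78.78.13.51
  78.78.64.0/20 (78.78.64.0 - 78.78.79.255) does not contain 78.78.13.51
  78.79.0.0/20 (78.79.0.0 - 78.79.15.255) does not contain 78.78.13.51
Longest matching prefix is /19 -> next hop R5.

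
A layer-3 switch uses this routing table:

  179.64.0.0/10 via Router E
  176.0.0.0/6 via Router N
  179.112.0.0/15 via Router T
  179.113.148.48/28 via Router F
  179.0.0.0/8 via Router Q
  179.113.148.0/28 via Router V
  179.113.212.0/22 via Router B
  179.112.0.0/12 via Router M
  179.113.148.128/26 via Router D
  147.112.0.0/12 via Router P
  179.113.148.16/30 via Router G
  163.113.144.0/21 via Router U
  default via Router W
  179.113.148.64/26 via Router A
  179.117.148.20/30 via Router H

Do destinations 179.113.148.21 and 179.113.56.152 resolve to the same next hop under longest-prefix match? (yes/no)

179.113.148.21: longest match 179.112.0.0/15 -> Router T
179.113.56.152: longest match 179.112.0.0/15 -> Router T

yes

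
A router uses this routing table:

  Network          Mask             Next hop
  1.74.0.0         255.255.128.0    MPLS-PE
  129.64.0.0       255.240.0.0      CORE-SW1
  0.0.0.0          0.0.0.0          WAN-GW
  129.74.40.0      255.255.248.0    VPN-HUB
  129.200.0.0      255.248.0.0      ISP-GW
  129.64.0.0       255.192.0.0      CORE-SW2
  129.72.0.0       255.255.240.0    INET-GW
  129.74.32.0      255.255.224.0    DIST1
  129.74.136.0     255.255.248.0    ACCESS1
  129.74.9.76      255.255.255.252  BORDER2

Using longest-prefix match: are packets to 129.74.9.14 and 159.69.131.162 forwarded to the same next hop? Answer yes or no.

129.74.9.14: longest match 129.64.0.0/12 -> CORE-SW1
159.69.131.162: longest match 0.0.0.0/0 -> WAN-GW

no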